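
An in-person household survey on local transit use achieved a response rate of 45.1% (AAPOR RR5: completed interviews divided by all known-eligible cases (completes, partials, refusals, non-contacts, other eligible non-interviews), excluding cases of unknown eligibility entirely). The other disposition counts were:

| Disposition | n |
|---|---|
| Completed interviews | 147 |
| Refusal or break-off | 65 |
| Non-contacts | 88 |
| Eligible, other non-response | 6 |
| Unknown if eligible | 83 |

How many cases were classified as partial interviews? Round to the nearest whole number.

RR5 = 147 / D = 0.451
D = 147 / 0.451 = 325.9
Other denominator terms total 306
partial interviews = 325.9 − 306 ≈ 20

20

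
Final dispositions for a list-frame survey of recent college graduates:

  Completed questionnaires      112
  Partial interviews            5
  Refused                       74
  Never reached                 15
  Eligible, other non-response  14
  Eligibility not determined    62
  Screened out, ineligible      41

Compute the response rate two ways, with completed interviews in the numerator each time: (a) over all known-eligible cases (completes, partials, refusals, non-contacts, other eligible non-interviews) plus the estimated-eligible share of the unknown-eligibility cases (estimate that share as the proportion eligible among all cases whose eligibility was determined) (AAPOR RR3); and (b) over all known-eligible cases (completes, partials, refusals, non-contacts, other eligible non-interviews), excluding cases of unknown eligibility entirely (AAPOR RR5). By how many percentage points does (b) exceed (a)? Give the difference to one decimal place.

9.8

Numerator → 112
Determined eligible → 112 + 5 + 74 + 15 + 14 = 220
e = 220 / (220 + 41) = 220 / 261 = 0.8429
Estimated eligible among unknowns → 0.8429 × 62 = 52.26
Denominator → 220 + 52.26 = 272.26
RR3 = 112 / 272.26 = 0.4114
Denominator → 112 + 5 + 74 + 15 + 14 = 220
RR5 = 112 / 220 = 0.5091
Difference = 50.91 − 41.14 = 9.77 percentage points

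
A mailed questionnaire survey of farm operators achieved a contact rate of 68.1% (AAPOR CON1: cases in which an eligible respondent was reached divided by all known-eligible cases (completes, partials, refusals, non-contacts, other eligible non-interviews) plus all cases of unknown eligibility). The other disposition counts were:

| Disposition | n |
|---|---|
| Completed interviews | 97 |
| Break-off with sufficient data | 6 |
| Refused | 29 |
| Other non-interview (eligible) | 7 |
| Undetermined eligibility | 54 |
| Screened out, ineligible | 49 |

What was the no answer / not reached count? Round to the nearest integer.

11

Num: 97 + 6 + 29 + 7 = 139
CON1 = 139 / D = 0.681
D = 139 / 0.681 = 204.1
Remaining denominator categories sum to 193
no answer / not reached = 204.1 − 193 ≈ 11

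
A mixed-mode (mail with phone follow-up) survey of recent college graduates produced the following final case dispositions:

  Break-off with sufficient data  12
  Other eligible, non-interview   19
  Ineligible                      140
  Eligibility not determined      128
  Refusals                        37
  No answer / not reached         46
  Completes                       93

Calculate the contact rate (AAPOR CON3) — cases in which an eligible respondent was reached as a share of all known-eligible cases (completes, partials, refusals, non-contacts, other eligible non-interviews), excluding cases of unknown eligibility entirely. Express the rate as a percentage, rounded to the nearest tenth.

Num: 93 + 12 + 37 + 19 = 161
Base: 93 + 12 + 37 + 46 + 19 = 207
CON3 = 161 / 207 = 0.7778

77.8%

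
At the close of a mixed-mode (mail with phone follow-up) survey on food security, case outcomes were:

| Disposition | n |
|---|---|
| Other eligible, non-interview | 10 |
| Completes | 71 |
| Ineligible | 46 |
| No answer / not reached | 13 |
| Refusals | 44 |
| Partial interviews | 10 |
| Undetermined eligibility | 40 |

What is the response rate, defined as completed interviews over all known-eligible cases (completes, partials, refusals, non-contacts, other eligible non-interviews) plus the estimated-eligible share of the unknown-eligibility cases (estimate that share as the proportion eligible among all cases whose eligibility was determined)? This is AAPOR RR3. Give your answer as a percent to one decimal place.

39.8%

Num → 71
Eligible (known) → 71 + 10 + 44 + 13 + 10 = 148
e = 148 / (148 + 46) = 148 / 194 = 0.7629
e × U → 0.7629 × 40 = 30.52
Denominator → 148 + 30.52 = 178.52
RR3 = 71 / 178.52 = 0.3977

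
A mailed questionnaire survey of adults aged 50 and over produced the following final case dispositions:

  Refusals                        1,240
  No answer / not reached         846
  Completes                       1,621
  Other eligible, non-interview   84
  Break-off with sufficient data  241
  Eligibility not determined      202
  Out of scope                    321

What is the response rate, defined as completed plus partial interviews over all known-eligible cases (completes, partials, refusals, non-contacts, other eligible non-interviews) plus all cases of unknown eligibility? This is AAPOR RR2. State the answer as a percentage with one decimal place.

44.0%

Numerator = 1621 + 241 = 1862
Denominator = 1621 + 241 + 1240 + 846 + 84 + 202 = 4234
RR2 = 1862 / 4234 = 0.4398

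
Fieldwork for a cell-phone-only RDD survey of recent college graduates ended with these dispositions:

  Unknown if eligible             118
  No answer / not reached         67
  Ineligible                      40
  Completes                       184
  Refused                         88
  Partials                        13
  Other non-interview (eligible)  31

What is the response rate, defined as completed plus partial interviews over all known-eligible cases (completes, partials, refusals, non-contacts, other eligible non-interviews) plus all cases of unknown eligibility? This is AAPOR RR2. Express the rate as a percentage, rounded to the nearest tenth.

39.3%

Top = 184 + 13 = 197
Denominator = 184 + 13 + 88 + 67 + 31 + 118 = 501
RR2 = 197 / 501 = 0.3932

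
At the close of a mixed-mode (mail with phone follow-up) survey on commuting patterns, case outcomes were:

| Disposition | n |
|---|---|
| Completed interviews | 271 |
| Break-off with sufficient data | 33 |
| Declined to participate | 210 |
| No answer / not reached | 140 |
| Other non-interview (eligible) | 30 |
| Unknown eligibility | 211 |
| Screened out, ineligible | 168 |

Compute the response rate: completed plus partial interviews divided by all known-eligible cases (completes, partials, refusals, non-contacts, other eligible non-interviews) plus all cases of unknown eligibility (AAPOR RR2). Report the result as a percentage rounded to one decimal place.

34.0%

Top → 271 + 33 = 304
Base → 271 + 33 + 210 + 140 + 30 + 211 = 895
RR2 = 304 / 895 = 0.3397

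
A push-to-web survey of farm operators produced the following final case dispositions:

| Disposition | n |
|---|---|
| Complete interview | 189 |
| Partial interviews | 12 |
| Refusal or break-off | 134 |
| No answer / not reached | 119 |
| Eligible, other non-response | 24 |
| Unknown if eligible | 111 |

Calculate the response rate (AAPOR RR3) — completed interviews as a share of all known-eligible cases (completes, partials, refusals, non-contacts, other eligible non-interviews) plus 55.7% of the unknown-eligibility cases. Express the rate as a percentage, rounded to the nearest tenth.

Num = 189
Eligible (known) = 189 + 12 + 134 + 119 + 24 = 478
Estimated eligible among unknowns = 0.5570 × 111 = 61.83
Base = 478 + 61.83 = 539.83
RR3 = 189 / 539.83 = 0.3501

35.0%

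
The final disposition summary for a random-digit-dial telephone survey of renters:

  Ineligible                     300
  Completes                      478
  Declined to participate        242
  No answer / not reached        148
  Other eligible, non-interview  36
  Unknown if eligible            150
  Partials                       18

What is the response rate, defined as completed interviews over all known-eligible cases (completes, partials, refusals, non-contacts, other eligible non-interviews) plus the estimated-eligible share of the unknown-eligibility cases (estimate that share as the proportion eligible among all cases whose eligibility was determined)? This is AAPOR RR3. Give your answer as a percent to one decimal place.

Top: 478
Determined eligible: 478 + 18 + 242 + 148 + 36 = 922
e = 922 / (922 + 300) = 922 / 1222 = 0.7545
Estimated eligible among unknowns: 0.7545 × 150 = 113.17
Denominator: 922 + 113.17 = 1035.17
RR3 = 478 / 1035.17 = 0.4618

46.2%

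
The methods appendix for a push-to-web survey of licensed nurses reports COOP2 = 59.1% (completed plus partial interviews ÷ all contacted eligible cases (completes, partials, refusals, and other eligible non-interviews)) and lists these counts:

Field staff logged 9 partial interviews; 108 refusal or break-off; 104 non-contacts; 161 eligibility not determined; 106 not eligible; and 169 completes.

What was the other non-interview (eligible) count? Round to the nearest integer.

Numerator: 169 + 9 = 178
COOP2 = 178 / D = 0.591
D = 178 / 0.591 = 301.2
Remaining denominator categories sum to 286
other non-interview (eligible) = 301.2 − 286 ≈ 15

15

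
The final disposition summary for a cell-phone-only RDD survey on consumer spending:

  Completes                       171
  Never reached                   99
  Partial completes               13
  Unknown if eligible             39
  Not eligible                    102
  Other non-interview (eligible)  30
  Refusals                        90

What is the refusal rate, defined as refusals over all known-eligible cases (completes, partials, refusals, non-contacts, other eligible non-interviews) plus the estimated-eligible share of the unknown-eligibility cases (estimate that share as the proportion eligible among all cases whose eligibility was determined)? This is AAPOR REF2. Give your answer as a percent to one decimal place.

Top: 90
Known eligible: 171 + 13 + 90 + 99 + 30 = 403
e = 403 / (403 + 102) = 403 / 505 = 0.7980
e × U: 0.7980 × 39 = 31.12
Denom: 403 + 31.12 = 434.12
REF2 = 90 / 434.12 = 0.2073

20.7%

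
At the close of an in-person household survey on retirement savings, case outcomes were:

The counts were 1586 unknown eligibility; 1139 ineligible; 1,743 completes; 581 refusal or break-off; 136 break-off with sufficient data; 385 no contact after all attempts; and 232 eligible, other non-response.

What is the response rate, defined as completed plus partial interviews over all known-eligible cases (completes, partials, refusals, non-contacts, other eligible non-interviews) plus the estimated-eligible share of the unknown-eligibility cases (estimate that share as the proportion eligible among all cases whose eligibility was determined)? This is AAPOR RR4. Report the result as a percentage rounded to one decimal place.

Num = 1743 + 136 = 1879
Known eligible = 1743 + 136 + 581 + 385 + 232 = 3077
e = 3077 / (3077 + 1139) = 3077 / 4216 = 0.7298
Estimated eligible among unknowns = 0.7298 × 1586 = 1157.46
Denominator = 3077 + 1157.46 = 4234.46
RR4 = 1879 / 4234.46 = 0.4437

44.4%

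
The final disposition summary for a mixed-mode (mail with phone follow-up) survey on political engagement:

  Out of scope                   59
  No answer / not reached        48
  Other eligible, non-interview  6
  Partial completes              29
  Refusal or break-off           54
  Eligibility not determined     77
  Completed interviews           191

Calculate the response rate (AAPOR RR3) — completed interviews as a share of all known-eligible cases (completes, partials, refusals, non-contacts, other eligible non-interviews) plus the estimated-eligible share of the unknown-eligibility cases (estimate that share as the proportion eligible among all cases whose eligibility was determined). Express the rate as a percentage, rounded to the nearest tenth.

48.6%

Numerator → 191
Determined eligible → 191 + 29 + 54 + 48 + 6 = 328
e = 328 / (328 + 59) = 328 / 387 = 0.8475
e × U → 0.8475 × 77 = 65.26
Denom → 328 + 65.26 = 393.26
RR3 = 191 / 393.26 = 0.4857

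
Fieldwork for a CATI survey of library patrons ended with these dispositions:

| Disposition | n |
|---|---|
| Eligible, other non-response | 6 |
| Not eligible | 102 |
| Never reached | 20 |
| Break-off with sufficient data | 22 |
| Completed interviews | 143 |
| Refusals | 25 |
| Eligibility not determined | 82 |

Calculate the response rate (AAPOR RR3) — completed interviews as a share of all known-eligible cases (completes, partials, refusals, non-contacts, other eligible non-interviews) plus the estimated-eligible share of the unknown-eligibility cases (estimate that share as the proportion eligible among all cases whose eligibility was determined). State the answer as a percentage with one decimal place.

Num: 143
Eligible (known): 143 + 22 + 25 + 20 + 6 = 216
e = 216 / (216 + 102) = 216 / 318 = 0.6792
Eligible share of unknowns: 0.6792 × 82 = 55.69
Denom: 216 + 55.69 = 271.69
RR3 = 143 / 271.69 = 0.5263

52.6%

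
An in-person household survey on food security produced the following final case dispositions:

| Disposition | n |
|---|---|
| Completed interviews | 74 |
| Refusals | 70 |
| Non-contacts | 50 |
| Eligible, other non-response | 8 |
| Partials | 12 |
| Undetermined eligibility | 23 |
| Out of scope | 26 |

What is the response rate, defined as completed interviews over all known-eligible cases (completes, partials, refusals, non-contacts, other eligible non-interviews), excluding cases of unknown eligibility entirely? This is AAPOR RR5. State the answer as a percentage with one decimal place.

Num: 74
Denom: 74 + 12 + 70 + 50 + 8 = 214
RR5 = 74 / 214 = 0.3458

34.6%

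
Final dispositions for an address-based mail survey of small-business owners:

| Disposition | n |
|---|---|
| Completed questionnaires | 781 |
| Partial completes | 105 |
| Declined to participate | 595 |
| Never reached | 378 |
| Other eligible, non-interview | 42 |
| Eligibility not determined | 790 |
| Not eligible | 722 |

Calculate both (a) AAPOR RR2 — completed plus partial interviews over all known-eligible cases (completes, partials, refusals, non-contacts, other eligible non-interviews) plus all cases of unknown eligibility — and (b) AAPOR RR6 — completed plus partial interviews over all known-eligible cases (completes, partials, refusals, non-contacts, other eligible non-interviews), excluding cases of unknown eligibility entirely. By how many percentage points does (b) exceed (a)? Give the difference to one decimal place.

Top → 781 + 105 = 886
Base → 781 + 105 + 595 + 378 + 42 + 790 = 2691
RR2 = 886 / 2691 = 0.3292
Base → 781 + 105 + 595 + 378 + 42 = 1901
RR6 = 886 / 1901 = 0.4661
Difference = 46.61 − 32.92 = 13.69 percentage points

13.7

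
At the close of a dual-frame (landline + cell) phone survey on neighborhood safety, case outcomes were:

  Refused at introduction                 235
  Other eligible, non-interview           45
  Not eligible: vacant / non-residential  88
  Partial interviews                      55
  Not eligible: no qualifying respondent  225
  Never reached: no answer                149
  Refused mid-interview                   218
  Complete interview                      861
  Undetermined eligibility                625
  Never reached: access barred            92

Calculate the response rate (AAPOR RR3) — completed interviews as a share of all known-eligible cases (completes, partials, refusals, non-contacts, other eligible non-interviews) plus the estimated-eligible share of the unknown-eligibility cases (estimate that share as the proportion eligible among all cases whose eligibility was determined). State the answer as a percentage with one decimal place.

39.5%

Refused = 235 + 218 = 453
No contact after all attempts = 149 + 92 = 241
Ineligible = 225 + 88 = 313
Numerator → 861
Determined eligible → 861 + 55 + 453 + 241 + 45 = 1655
e = 1655 / (1655 + 313) = 1655 / 1968 = 0.8410
Eligible share of unknowns → 0.8410 × 625 = 525.62
Denominator → 1655 + 525.62 = 2180.62
RR3 = 861 / 2180.62 = 0.3948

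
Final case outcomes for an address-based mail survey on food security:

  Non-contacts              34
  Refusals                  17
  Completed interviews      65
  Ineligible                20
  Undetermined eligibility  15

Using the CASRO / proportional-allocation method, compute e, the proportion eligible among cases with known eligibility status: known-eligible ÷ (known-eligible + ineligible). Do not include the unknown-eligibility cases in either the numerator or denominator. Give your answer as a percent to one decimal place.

85.3%

Determined eligible → 65 + 17 + 34 = 116
e = 116 / (116 + 20) = 116 / 136 = 0.8529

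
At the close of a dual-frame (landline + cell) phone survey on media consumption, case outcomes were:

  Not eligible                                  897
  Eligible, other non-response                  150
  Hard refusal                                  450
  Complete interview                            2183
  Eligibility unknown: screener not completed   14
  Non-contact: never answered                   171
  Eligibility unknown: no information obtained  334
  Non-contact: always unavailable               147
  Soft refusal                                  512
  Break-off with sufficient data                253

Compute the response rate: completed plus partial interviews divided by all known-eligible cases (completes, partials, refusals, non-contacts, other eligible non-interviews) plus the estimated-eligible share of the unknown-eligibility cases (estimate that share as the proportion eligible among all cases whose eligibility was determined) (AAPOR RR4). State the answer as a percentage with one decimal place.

Declined to participate = 450 + 512 = 962
Never reached = 171 + 147 = 318
Eligibility not determined = 14 + 334 = 348
Top → 2183 + 253 = 2436
Eligible (known) → 2183 + 253 + 962 + 318 + 150 = 3866
e = 3866 / (3866 + 897) = 3866 / 4763 = 0.8117
e × U → 0.8117 × 348 = 282.47
Denominator → 3866 + 282.47 = 4148.47
RR4 = 2436 / 4148.47 = 0.5872

58.7%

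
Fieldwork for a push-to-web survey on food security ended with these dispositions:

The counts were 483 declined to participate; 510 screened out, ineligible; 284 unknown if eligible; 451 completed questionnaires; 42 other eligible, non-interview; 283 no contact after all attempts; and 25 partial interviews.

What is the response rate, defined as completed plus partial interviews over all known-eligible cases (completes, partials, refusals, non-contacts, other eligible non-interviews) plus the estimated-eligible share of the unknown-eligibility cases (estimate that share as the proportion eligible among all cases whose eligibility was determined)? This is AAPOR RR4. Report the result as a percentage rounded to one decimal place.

32.0%

Num → 451 + 25 = 476
Eligible (known) → 451 + 25 + 483 + 283 + 42 = 1284
e = 1284 / (1284 + 510) = 1284 / 1794 = 0.7157
Estimated eligible among unknowns → 0.7157 × 284 = 203.26
Denominator → 1284 + 203.26 = 1487.26
RR4 = 476 / 1487.26 = 0.3201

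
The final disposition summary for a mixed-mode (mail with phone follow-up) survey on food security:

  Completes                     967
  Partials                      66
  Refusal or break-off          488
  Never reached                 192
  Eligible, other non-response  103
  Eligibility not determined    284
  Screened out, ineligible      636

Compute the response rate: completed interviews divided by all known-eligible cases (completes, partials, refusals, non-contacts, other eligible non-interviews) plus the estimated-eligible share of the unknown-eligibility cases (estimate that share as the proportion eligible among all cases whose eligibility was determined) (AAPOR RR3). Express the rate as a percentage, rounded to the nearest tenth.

Num: 967
Eligible (known): 967 + 66 + 488 + 192 + 103 = 1816
e = 1816 / (1816 + 636) = 1816 / 2452 = 0.7406
Estimated eligible among unknowns: 0.7406 × 284 = 210.33
Base: 1816 + 210.33 = 2026.33
RR3 = 967 / 2026.33 = 0.4772

47.7%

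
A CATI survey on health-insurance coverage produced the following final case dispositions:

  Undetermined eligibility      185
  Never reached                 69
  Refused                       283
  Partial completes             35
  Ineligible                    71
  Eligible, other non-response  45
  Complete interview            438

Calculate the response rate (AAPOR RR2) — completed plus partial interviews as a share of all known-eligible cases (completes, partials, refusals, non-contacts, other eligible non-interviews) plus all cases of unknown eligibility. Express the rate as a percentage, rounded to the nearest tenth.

44.8%

Num: 438 + 35 = 473
Denominator: 438 + 35 + 283 + 69 + 45 + 185 = 1055
RR2 = 473 / 1055 = 0.4483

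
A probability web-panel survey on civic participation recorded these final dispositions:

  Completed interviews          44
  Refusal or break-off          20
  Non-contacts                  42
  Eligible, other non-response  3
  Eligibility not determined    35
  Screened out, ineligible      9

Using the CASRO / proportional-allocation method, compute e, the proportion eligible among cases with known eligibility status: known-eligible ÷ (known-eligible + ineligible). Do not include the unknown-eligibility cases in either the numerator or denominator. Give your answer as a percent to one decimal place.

92.4%

Eligible (known) = 44 + 20 + 42 + 3 = 109
e = 109 / (109 + 9) = 109 / 118 = 0.9237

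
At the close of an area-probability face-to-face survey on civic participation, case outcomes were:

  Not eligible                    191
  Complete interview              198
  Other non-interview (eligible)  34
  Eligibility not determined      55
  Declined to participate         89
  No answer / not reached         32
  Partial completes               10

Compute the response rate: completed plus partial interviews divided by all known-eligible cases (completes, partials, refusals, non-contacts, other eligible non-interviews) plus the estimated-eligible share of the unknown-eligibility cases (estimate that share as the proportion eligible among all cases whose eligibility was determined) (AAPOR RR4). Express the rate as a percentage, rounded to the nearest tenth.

52.1%

Top: 198 + 10 = 208
Known eligible: 198 + 10 + 89 + 32 + 34 = 363
e = 363 / (363 + 191) = 363 / 554 = 0.6552
Eligible share of unknowns: 0.6552 × 55 = 36.04
Denom: 363 + 36.04 = 399.04
RR4 = 208 / 399.04 = 0.5213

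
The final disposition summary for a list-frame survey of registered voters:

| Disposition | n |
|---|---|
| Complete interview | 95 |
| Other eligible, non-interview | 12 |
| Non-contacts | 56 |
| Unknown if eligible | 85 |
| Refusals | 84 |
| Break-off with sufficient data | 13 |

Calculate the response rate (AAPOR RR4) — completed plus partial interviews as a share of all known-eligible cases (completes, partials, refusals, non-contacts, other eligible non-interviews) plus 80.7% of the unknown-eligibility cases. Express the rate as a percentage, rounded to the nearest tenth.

32.9%

Numerator = 95 + 13 = 108
Eligible (known) = 95 + 13 + 84 + 56 + 12 = 260
Eligible share of unknowns = 0.8070 × 85 = 68.59
Denominator = 260 + 68.59 = 328.59
RR4 = 108 / 328.59 = 0.3287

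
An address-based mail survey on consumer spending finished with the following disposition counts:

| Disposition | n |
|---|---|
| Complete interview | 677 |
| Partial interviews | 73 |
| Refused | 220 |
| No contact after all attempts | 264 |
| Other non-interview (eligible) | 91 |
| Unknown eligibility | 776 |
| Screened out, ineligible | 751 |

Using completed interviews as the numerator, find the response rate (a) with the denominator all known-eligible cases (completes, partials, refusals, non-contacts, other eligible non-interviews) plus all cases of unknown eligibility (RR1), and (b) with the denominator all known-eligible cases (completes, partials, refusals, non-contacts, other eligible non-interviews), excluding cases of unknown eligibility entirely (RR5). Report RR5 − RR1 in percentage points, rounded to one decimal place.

Top = 677
Denom = 677 + 73 + 220 + 264 + 91 + 776 = 2101
RR1 = 677 / 2101 = 0.3222
Denom = 677 + 73 + 220 + 264 + 91 = 1325
RR5 = 677 / 1325 = 0.5109
Difference = 51.09 − 32.22 = 18.87 percentage points

18.9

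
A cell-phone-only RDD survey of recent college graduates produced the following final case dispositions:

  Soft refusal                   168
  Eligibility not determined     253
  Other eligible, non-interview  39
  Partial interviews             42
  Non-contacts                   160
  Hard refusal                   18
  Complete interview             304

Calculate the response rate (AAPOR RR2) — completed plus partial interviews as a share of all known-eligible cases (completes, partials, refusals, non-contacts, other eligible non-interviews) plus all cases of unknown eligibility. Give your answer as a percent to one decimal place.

Refusal or break-off = 18 + 168 = 186
Top: 304 + 42 = 346
Denominator: 304 + 42 + 186 + 160 + 39 + 253 = 984
RR2 = 346 / 984 = 0.3516

35.2%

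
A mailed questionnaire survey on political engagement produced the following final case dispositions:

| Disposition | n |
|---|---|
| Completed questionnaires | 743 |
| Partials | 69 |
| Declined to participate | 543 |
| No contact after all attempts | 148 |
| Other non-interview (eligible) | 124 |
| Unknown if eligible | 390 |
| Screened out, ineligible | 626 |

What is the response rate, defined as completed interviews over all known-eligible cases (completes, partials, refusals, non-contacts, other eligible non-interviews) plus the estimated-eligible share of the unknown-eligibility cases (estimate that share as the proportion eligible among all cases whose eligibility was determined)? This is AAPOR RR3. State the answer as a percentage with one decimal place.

38.9%

Top = 743
Eligible (known) = 743 + 69 + 543 + 148 + 124 = 1627
e = 1627 / (1627 + 626) = 1627 / 2253 = 0.7221
e × U = 0.7221 × 390 = 281.62
Denom = 1627 + 281.62 = 1908.62
RR3 = 743 / 1908.62 = 0.3893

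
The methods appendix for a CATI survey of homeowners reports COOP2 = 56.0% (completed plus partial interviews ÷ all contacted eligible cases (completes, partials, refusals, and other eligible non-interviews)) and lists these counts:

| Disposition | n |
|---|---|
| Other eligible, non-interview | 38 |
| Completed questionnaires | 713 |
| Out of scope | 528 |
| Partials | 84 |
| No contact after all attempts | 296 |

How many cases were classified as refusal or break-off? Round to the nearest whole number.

Top: 713 + 84 = 797
COOP2 = 797 / D = 0.560
D = 797 / 0.560 = 1423.2
Rest of base = 835
refusal or break-off = 1423.2 − 835 ≈ 588

588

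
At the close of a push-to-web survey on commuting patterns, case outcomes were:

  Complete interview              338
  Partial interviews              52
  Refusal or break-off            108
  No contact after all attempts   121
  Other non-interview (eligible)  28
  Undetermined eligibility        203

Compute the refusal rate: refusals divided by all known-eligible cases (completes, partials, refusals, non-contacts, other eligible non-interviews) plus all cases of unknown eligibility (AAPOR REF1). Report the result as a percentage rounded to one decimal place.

Numerator: 108
Denominator: 338 + 52 + 108 + 121 + 28 + 203 = 850
REF1 = 108 / 850 = 0.1271

12.7%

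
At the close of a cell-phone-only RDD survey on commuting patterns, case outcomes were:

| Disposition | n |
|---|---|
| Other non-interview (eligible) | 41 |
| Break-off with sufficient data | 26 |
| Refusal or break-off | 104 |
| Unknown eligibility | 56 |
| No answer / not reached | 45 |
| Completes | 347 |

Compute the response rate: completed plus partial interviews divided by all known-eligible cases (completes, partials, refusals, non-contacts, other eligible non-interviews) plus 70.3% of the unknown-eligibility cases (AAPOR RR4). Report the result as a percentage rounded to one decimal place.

61.9%

Numerator: 347 + 26 = 373
Determined eligible: 347 + 26 + 104 + 45 + 41 = 563
Estimated eligible among unknowns: 0.7030 × 56 = 39.37
Denom: 563 + 39.37 = 602.37
RR4 = 373 / 602.37 = 0.6192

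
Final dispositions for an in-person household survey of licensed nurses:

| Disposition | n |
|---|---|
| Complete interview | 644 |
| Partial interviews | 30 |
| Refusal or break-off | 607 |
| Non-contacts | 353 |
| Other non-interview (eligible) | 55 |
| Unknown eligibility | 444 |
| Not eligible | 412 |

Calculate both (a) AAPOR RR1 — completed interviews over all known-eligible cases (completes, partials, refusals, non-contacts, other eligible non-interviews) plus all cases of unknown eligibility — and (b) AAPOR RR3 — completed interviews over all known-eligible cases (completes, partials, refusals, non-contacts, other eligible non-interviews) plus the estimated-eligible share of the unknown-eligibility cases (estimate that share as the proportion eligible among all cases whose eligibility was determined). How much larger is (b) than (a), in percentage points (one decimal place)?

Num: 644
Denom: 644 + 30 + 607 + 353 + 55 + 444 = 2133
RR1 = 644 / 2133 = 0.3019
Eligible (known): 644 + 30 + 607 + 353 + 55 = 1689
e = 1689 / (1689 + 412) = 1689 / 2101 = 0.8039
Eligible share of unknowns: 0.8039 × 444 = 356.93
Denom: 1689 + 356.93 = 2045.93
RR3 = 644 / 2045.93 = 0.3148
Difference = 31.48 − 30.19 = 1.29 percentage points

1.3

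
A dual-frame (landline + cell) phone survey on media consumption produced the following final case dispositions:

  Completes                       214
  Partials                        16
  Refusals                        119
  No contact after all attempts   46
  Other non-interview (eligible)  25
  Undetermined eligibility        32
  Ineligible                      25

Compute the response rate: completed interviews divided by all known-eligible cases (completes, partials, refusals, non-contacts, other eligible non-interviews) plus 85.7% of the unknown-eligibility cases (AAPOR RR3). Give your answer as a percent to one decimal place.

Top → 214
Determined eligible → 214 + 16 + 119 + 46 + 25 = 420
e × U → 0.8570 × 32 = 27.42
Denom → 420 + 27.42 = 447.42
RR3 = 214 / 447.42 = 0.4783

47.8%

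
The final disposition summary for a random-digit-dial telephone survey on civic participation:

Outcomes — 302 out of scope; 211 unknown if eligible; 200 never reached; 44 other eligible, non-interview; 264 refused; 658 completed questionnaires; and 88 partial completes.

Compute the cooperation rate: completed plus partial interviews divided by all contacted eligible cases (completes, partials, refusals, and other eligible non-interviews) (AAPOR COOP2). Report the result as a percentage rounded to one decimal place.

70.8%

Top: 658 + 88 = 746
Base: 658 + 88 + 264 + 44 = 1054
COOP2 = 746 / 1054 = 0.7078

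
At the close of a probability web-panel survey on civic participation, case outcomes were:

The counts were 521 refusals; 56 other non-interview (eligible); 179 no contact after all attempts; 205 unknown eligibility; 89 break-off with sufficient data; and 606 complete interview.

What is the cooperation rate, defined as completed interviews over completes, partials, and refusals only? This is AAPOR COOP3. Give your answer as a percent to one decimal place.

49.8%

Num → 606
Base → 606 + 89 + 521 = 1216
COOP3 = 606 / 1216 = 0.4984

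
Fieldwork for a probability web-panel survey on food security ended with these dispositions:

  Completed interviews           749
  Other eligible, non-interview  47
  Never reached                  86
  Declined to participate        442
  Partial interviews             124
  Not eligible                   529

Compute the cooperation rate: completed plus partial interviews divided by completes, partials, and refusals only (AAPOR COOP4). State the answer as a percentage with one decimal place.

Num = 749 + 124 = 873
Denom = 749 + 124 + 442 = 1315
COOP4 = 873 / 1315 = 0.6639

66.4%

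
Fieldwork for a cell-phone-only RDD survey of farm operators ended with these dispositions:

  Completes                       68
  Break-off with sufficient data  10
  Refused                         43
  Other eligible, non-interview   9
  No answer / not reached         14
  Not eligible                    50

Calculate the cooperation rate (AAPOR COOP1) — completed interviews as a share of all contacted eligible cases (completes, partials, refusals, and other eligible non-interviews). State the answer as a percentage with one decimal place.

52.3%

Top: 68
Denominator: 68 + 10 + 43 + 9 = 130
COOP1 = 68 / 130 = 0.5231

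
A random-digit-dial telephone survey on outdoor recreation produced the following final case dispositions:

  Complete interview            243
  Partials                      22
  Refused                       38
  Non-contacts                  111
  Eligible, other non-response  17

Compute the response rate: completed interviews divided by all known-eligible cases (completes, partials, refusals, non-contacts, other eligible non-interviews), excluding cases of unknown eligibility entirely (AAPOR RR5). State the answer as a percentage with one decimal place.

Num → 243
Denominator → 243 + 22 + 38 + 111 + 17 = 431
RR5 = 243 / 431 = 0.5638

56.4%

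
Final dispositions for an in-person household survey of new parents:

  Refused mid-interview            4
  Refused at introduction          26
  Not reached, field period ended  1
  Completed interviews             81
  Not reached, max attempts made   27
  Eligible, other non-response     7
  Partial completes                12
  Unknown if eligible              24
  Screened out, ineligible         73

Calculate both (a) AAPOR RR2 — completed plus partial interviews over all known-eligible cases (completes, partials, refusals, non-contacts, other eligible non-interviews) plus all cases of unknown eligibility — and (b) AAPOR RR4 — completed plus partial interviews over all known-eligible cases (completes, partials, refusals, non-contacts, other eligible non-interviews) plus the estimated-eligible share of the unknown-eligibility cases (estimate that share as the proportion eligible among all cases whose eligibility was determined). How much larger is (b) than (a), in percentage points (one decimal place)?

Refused = 26 + 4 = 30
No contact after all attempts = 1 + 27 = 28
Numerator = 81 + 12 = 93
Denominator = 81 + 12 + 30 + 28 + 7 + 24 = 182
RR2 = 93 / 182 = 0.5110
Determined eligible = 81 + 12 + 30 + 28 + 7 = 158
e = 158 / (158 + 73) = 158 / 231 = 0.6840
Estimated eligible among unknowns = 0.6840 × 24 = 16.42
Denominator = 158 + 16.42 = 174.42
RR4 = 93 / 174.42 = 0.5332
Difference = 53.32 − 51.10 = 2.22 percentage points

2.2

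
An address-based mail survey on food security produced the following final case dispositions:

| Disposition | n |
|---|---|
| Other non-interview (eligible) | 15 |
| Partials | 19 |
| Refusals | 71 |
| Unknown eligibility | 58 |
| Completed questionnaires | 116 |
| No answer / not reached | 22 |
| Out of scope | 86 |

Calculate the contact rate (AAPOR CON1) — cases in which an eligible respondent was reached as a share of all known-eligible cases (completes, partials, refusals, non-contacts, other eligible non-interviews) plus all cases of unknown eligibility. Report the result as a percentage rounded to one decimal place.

Numerator: 116 + 19 + 71 + 15 = 221
Denom: 116 + 19 + 71 + 22 + 15 + 58 = 301
CON1 = 221 / 301 = 0.7342

73.4%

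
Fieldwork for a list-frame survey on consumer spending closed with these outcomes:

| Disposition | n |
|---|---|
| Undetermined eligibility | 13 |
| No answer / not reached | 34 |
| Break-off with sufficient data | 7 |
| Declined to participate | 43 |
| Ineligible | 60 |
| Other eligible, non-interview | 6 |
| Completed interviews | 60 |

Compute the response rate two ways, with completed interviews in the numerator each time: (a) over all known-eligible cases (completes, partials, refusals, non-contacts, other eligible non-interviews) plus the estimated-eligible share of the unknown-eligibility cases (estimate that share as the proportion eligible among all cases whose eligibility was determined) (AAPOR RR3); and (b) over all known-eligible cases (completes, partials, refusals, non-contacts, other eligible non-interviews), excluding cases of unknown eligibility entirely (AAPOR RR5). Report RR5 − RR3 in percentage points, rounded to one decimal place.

Num = 60
Known eligible = 60 + 7 + 43 + 34 + 6 = 150
e = 150 / (150 + 60) = 150 / 210 = 0.7143
e × U = 0.7143 × 13 = 9.29
Denom = 150 + 9.29 = 159.29
RR3 = 60 / 159.29 = 0.3767
Denom = 60 + 7 + 43 + 34 + 6 = 150
RR5 = 60 / 150 = 0.4000
Difference = 40.00 − 37.67 = 2.33 percentage points

2.3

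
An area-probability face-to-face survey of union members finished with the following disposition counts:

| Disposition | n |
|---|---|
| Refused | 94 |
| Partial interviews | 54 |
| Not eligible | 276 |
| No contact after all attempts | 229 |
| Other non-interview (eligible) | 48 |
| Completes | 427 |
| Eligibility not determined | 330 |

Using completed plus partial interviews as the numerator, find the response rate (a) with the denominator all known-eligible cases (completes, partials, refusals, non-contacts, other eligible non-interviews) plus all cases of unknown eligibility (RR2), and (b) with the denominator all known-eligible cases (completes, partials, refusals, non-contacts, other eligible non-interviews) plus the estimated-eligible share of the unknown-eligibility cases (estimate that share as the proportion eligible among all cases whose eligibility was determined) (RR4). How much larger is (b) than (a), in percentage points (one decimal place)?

Num → 427 + 54 = 481
Denominator → 427 + 54 + 94 + 229 + 48 + 330 = 1182
RR2 = 481 / 1182 = 0.4069
Known eligible → 427 + 54 + 94 + 229 + 48 = 852
e = 852 / (852 + 276) = 852 / 1128 = 0.7553
e × U → 0.7553 × 330 = 249.25
Denominator → 852 + 249.25 = 1101.25
RR4 = 481 / 1101.25 = 0.4368
Difference = 43.68 − 40.69 = 2.99 percentage points

3.0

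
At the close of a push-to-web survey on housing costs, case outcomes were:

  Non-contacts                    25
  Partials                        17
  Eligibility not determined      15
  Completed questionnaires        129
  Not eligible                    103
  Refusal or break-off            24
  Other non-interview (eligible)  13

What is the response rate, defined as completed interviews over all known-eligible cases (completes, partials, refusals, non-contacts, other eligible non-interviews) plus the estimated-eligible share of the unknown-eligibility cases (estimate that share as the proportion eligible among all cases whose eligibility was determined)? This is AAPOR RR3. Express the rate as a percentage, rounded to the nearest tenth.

59.2%

Num: 129
Known eligible: 129 + 17 + 24 + 25 + 13 = 208
e = 208 / (208 + 103) = 208 / 311 = 0.6688
Eligible share of unknowns: 0.6688 × 15 = 10.03
Base: 208 + 10.03 = 218.03
RR3 = 129 / 218.03 = 0.5917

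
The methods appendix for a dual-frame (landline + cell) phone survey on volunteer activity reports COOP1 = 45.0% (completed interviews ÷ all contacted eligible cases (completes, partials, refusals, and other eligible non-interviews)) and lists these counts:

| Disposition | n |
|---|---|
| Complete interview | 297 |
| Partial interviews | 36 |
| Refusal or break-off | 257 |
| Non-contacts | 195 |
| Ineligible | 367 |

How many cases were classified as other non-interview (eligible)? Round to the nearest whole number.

COOP1 = 297 / D = 0.450
D = 297 / 0.450 = 660.0
Other denominator terms total 590
other non-interview (eligible) = 660.0 − 590 ≈ 70

70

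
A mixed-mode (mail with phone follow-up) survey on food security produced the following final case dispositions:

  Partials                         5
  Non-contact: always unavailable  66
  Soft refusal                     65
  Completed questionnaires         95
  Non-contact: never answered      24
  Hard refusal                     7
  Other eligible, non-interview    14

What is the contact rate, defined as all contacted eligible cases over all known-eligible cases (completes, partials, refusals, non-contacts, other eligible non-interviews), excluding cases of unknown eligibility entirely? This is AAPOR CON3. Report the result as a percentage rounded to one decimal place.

67.4%

Declined to participate = 7 + 65 = 72
Non-contacts = 24 + 66 = 90
Numerator = 95 + 5 + 72 + 14 = 186
Denominator = 95 + 5 + 72 + 90 + 14 = 276
CON3 = 186 / 276 = 0.6739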